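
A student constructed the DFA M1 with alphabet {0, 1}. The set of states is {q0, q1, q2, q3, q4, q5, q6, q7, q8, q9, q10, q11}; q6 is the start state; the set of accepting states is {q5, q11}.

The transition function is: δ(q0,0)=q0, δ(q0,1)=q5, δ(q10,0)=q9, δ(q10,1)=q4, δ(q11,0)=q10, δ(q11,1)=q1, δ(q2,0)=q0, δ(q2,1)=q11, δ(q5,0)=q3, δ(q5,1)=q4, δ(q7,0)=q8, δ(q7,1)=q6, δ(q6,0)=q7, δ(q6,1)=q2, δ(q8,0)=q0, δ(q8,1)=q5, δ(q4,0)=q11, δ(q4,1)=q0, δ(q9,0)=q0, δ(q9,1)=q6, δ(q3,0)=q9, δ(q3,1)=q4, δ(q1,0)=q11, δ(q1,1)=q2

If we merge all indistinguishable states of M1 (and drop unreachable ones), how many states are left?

6

All states are reachable from the start state.
P0 = {q5,q11} | {q0,q1,q2,q3,q4,q6,q7,q8,q9,q10}.
Split {q0,q1,q2,q3,q4,q6,q7,q8,q9,q10} by δ(·,0) → {q0,q2,q3,q6,q7,q8,q9,q10} and {q1,q4}.
On input 1, block {q0,q2,q3,q6,q7,q8,q9,q10} splits into {q0,q2,q8} and {q6,q7,q9} and {q3,q10}.
On input 0, block {q6,q7,q9} splits into {q7,q9} and {q6}.
The partition is now stable with 6 blocks: {q5,q11} | {q0,q2,q8} | {q1,q4} | {q7,q9} | {q3,q10} | {q6}.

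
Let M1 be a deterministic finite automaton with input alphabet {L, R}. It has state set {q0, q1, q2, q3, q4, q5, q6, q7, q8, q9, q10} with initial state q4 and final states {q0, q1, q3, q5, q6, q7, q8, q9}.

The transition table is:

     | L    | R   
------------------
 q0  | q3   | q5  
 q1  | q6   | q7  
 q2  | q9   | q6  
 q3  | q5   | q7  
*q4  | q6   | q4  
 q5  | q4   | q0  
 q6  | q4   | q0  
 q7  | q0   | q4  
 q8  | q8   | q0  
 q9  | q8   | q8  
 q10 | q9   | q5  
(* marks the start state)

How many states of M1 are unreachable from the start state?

5

BFS from q4 reaches {q0, q3, q4, q5, q6, q7}; the 5 state(s) q1, q2, q8, q9, q10 are never visited.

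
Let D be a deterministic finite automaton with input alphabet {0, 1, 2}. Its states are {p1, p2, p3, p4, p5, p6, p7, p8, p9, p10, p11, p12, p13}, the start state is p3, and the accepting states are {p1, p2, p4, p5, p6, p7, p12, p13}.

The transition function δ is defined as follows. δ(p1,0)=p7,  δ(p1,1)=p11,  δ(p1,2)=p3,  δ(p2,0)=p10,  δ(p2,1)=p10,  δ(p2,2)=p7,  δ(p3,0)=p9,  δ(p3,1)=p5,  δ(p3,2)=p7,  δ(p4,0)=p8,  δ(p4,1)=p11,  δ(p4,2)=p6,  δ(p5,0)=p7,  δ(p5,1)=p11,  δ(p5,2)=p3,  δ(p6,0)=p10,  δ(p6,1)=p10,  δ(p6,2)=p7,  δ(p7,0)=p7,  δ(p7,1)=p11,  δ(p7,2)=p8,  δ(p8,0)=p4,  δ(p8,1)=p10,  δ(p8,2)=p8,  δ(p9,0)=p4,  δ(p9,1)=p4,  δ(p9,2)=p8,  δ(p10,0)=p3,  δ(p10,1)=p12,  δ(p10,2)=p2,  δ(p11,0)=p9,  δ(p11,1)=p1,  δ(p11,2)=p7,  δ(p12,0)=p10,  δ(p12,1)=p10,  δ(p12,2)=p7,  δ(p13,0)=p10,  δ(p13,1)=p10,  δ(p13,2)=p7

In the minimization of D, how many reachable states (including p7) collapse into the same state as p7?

1

Reachable states from the start: {p1,p2,p3,p4,p5,p6,p7,p8,p9,p10,p11,p12}. Unreachable: {p13} — drop them.
Initial partition by acceptance: {p1,p2,p4,p5,p6,p7,p12} | {p3,p8,p9,p10,p11}.
Split {p1,p2,p4,p5,p6,p7,p12} by δ(·,0) → {p2,p4,p6,p12} and {p1,p5,p7}.
On input 2, block {p2,p4,p6,p12} splits into {p2,p6,p12} and {p4}.
Split {p3,p8,p9,p10,p11} by δ(·,0) → {p3,p10,p11} and {p8,p9}.
Split {p3,p10,p11} by δ(·,0) → {p3,p11} and {p10}.
Refine {p1,p5,p7} on symbol 2: members go to different blocks, giving {p1,p5} and {p7}.
On input 1, block {p8,p9} splits into {p8} and {p9}.
No further refinement is possible. Final partition (8 blocks): {p2,p6,p12} | {p3,p11} | {p1,p5} | {p4} | {p8} | {p10} | {p7} | {p9}.
State p7 belongs to the block {p7}, which has 1 states.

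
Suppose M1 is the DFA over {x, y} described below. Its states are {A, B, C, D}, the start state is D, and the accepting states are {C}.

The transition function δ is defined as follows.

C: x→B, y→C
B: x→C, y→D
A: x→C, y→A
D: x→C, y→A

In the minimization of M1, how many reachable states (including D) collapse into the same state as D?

3

Start with accepting vs non-accepting: {C} | {A,B,D}.
Stable partition: {C} | {A,B,D} — 2 equivalence classes.
The equivalence class containing D is {A,B,D}, of size 3.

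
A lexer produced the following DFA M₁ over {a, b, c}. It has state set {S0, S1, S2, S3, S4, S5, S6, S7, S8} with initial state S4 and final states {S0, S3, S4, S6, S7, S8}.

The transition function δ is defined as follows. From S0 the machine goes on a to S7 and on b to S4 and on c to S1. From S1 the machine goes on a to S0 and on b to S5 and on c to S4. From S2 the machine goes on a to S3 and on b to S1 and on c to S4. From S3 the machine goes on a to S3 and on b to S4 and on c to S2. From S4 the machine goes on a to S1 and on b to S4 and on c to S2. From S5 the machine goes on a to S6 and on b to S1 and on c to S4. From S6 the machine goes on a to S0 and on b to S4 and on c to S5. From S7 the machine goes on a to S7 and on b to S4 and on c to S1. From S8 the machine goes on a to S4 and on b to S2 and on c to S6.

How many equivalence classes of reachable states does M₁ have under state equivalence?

3

First remove the unreachable states {S8}; 8 states remain.
P0 = {S0,S3,S4,S6,S7} | {S1,S2,S5}.
On input a, block {S0,S3,S4,S6,S7} splits into {S0,S3,S6,S7} and {S4}.
Stable partition: {S0,S3,S6,S7} | {S1,S2,S5} | {S4} — 3 equivalence classes.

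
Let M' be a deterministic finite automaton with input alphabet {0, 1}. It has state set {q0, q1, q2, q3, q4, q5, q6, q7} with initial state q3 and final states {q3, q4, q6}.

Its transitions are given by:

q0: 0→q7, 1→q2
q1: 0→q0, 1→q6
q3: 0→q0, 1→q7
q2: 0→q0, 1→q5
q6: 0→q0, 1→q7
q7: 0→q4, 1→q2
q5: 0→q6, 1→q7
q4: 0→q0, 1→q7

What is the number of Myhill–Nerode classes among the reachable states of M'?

5

Reachable states from the start: {q0,q2,q3,q4,q5,q6,q7}. Unreachable: {q1} — drop them.
Initial partition by acceptance: {q3,q4,q6} | {q0,q2,q5,q7}.
On input 0, block {q0,q2,q5,q7} splits into {q0,q2} and {q5,q7}.
Refine {q0,q2} on symbol 0: members go to different blocks, giving {q0} and {q2}.
On input 1, block {q5,q7} splits into {q5} and {q7}.
The partition is now stable with 5 blocks: {q3,q4,q6} | {q0} | {q5} | {q2} | {q7}.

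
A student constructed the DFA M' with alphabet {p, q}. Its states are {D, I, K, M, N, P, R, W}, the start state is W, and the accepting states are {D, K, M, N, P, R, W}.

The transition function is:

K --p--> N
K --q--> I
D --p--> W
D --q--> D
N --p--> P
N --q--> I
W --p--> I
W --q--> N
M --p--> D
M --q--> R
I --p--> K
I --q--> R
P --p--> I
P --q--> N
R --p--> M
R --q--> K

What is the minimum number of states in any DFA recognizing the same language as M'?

Start with accepting vs non-accepting: {D,K,M,N,P,R,W} | {I}.
Refine {D,K,M,N,P,R,W} on symbol p: members go to different blocks, giving {D,K,M,N,R} and {P,W}.
Refine {D,K,M,N,R} on symbol p: members go to different blocks, giving {K,M,R} and {D,N}.
Refine {K,M,R} on symbol p: members go to different blocks, giving {K,M} and {R}.
On input q, block {K,M} splits into {K} and {M}.
Split {D,N} by δ(·,q) → {N} and {D}.
Stable partition: {K} | {I} | {P,W} | {N} | {R} | {M} | {D} — 7 equivalence classes.

7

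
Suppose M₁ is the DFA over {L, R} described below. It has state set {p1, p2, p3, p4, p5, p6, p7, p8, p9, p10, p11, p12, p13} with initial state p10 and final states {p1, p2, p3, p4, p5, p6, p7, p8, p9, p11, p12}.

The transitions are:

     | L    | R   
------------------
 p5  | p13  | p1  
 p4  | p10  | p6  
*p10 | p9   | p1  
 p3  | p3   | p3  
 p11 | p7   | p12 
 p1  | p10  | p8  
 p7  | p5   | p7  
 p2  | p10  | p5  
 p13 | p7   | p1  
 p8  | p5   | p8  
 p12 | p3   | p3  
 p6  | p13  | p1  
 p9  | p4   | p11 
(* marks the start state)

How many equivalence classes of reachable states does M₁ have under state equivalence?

9

States {p2} cannot be reached from the start state, so discard them.
Start with accepting vs non-accepting: {p1,p3,p4,p5,p6,p7,p8,p9,p11,p12} | {p10,p13}.
Refine {p1,p3,p4,p5,p6,p7,p8,p9,p11,p12} on symbol L: members go to different blocks, giving {p3,p7,p8,p9,p11,p12} and {p1,p4,p5,p6}.
Refine {p3,p7,p8,p9,p11,p12} on symbol L: members go to different blocks, giving {p3,p11,p12} and {p7,p8,p9}.
Split {p3,p11,p12} by δ(·,L) → {p3,p12} and {p11}.
Refine {p1,p4,p5,p6} on symbol R: members go to different blocks, giving {p4,p5,p6} and {p1}.
Refine {p4,p5,p6} on symbol R: members go to different blocks, giving {p5,p6} and {p4}.
On input L, block {p7,p8,p9} splits into {p7,p8} and {p9}.
Split {p10,p13} by δ(·,L) → {p10} and {p13}.
The partition is now stable with 9 blocks: {p3,p12} | {p10} | {p5,p6} | {p7,p8} | {p11} | {p1} | {p4} | {p9} | {p13}.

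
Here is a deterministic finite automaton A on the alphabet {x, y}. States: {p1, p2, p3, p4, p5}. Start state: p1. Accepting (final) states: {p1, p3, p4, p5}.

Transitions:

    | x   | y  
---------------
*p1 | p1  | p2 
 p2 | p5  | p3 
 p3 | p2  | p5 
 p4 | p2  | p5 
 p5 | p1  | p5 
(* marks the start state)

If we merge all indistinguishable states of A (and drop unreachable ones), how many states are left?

4

First remove the unreachable states {p4}; 4 states remain.
P0 = {p1,p3,p5} | {p2}.
On input x, block {p1,p3,p5} splits into {p1,p5} and {p3}.
On input y, block {p1,p5} splits into {p1} and {p5}.
The partition is now stable with 4 blocks: {p1} | {p2} | {p3} | {p5}.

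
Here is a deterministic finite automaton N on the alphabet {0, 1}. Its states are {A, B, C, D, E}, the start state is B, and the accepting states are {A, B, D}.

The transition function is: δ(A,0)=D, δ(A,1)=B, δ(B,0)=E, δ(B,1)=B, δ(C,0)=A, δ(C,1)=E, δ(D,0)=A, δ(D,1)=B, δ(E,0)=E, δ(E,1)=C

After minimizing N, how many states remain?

Every state is reachable, so we keep all 5.
Initial partition by acceptance: {A,B,D} | {C,E}.
On input 0, block {A,B,D} splits into {A,D} and {B}.
On input 0, block {C,E} splits into {C} and {E}.
Stable partition: {A,D} | {C} | {B} | {E} — 4 equivalence classes.

4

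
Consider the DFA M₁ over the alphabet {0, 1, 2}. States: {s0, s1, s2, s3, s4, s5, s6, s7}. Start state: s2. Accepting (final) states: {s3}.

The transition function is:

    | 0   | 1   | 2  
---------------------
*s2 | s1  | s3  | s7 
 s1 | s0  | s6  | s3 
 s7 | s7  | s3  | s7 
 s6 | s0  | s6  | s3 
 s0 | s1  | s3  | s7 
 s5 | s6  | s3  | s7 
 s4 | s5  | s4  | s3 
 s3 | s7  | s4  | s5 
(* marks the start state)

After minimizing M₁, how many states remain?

4

All states are reachable from the start state.
Initial partition by acceptance: {s3} | {s0,s1,s2,s4,s5,s6,s7}.
On input 1, block {s0,s1,s2,s4,s5,s6,s7} splits into {s0,s2,s5,s7} and {s1,s4,s6}.
Refine {s0,s2,s5,s7} on symbol 0: members go to different blocks, giving {s0,s2,s5} and {s7}.
The partition is now stable with 4 blocks: {s3} | {s0,s2,s5} | {s1,s4,s6} | {s7}.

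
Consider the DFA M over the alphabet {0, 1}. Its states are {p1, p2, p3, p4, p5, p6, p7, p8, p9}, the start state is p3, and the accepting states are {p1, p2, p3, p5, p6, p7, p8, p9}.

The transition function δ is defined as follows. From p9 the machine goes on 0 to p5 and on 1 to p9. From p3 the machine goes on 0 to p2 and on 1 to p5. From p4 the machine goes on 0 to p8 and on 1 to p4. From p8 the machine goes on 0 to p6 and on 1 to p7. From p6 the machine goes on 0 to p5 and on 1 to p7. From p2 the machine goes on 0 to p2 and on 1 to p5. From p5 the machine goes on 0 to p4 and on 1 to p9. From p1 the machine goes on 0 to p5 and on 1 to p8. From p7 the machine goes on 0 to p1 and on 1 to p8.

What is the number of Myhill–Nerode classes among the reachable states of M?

6

All states are reachable from the start state.
P0 = {p1,p2,p3,p5,p6,p7,p8,p9} | {p4}.
On input 0, block {p1,p2,p3,p5,p6,p7,p8,p9} splits into {p1,p2,p3,p6,p7,p8,p9} and {p5}.
On input 0, block {p1,p2,p3,p6,p7,p8,p9} splits into {p2,p3,p7,p8} and {p1,p6,p9}.
On input 0, block {p2,p3,p7,p8} splits into {p2,p3} and {p7,p8}.
Split {p1,p6,p9} by δ(·,1) → {p1,p6} and {p9}.
No further refinement is possible. Final partition (6 blocks): {p2,p3} | {p4} | {p5} | {p1,p6} | {p7,p8} | {p9}.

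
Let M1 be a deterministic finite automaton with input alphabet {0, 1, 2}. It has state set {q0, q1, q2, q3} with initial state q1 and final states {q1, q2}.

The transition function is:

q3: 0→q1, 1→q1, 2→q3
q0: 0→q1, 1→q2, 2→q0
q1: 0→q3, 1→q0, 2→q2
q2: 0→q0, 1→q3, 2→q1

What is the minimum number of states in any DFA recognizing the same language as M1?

2

All states are reachable from the start state.
Initial partition by acceptance: {q1,q2} | {q0,q3}.
The partition is now stable with 2 blocks: {q1,q2} | {q0,q3}.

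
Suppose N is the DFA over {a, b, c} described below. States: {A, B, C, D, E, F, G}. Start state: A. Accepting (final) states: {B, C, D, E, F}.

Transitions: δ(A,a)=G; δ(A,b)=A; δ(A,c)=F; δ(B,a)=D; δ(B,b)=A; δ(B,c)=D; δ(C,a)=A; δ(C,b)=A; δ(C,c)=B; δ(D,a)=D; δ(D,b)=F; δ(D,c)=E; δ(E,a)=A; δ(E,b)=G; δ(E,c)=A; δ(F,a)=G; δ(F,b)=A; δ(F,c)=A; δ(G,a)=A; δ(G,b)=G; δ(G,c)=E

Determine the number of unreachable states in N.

3

BFS from A reaches {A, E, F, G}; the 3 state(s) B, C, D are never visited.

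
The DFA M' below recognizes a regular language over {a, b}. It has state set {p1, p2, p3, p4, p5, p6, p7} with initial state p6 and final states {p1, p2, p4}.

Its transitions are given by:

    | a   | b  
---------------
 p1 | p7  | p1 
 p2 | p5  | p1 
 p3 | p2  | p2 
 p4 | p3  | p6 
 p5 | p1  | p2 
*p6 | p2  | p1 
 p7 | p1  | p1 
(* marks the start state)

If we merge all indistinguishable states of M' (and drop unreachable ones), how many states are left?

Reachable states from the start: {p1,p2,p5,p6,p7}. Unreachable: {p3,p4} — drop them.
Initial partition by acceptance: {p1,p2} | {p5,p6,p7}.
No further refinement is possible. Final partition (2 blocks): {p1,p2} | {p5,p6,p7}.

2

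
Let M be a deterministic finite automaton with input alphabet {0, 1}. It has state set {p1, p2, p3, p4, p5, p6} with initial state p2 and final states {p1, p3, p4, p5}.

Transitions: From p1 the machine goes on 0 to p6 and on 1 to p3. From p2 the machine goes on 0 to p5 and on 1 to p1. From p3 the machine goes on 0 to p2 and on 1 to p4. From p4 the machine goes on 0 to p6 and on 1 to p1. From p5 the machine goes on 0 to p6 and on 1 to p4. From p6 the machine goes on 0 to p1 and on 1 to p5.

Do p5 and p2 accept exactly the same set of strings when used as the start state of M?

No

All states are reachable from the start state.
Start with accepting vs non-accepting: {p1,p3,p4,p5} | {p2,p6}.
No further refinement is possible. Final partition (2 blocks): {p1,p3,p4,p5} | {p2,p6}.
p5 and p2 end up in different blocks, so they are distinguishable. For instance, the string 'ε' is accepted from only p5.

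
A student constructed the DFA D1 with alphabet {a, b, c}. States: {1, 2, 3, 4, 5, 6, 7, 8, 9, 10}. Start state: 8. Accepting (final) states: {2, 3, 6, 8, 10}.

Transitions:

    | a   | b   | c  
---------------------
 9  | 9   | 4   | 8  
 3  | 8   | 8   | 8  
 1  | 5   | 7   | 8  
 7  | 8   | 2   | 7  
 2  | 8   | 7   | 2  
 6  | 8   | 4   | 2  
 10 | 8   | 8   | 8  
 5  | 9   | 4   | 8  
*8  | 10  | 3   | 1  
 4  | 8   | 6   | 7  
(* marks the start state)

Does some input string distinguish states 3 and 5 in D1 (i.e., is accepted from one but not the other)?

Yes

Start with accepting vs non-accepting: {2,3,6,8,10} | {1,4,5,7,9}.
On input b, block {2,3,6,8,10} splits into {3,8,10} and {2,6}.
Split {3,8,10} by δ(·,c) → {3,10} and {8}.
On input a, block {1,4,5,7,9} splits into {1,5,9} and {4,7}.
No further refinement is possible. Final partition (5 blocks): {3,10} | {1,5,9} | {2,6} | {8} | {4,7}.
3 and 5 end up in different blocks, so they are distinguishable. For instance, the string 'ε' is accepted from only 3.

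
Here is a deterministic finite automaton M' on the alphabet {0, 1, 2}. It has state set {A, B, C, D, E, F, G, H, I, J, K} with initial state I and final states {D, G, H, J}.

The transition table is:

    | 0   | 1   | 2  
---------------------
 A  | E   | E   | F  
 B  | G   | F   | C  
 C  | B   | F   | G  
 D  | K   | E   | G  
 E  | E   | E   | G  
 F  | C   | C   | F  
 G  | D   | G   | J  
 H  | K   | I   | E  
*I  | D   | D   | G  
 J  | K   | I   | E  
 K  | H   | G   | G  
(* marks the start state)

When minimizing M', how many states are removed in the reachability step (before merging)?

Starting at I and following transitions, the reachable set is {D, E, G, H, I, J, K}. That leaves A, B, C, F unreachable — 4 in total.

4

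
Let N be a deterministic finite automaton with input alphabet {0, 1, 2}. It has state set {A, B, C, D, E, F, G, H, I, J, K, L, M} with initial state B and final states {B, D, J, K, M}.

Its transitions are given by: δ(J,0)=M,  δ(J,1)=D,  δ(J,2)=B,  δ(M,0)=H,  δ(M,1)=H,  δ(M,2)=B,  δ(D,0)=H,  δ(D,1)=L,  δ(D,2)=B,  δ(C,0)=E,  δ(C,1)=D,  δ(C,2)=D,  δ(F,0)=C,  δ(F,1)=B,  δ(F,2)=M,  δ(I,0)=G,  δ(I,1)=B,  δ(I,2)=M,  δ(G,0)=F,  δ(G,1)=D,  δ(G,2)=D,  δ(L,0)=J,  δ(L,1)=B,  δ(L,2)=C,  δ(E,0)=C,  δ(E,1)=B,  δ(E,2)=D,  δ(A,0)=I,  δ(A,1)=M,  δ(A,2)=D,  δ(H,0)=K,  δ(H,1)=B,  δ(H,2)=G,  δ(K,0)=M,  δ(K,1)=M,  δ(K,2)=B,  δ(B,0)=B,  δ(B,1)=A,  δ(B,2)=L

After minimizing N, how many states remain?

6

Every state is reachable, so we keep all 13.
Start with accepting vs non-accepting: {B,D,J,K,M} | {A,C,E,F,G,H,I,L}.
Refine {B,D,J,K,M} on symbol 0: members go to different blocks, giving {B,J,K} and {D,M}.
Split {B,J,K} by δ(·,0) → {J,K} and {B}.
Split {A,C,E,F,G,H,I,L} by δ(·,0) → {A,C,E,F,G,I} and {H,L}.
On input 1, block {A,C,E,F,G,I} splits into {A,C,G} and {E,F,I}.
The partition is now stable with 6 blocks: {J,K} | {A,C,G} | {D,M} | {B} | {H,L} | {E,F,I}.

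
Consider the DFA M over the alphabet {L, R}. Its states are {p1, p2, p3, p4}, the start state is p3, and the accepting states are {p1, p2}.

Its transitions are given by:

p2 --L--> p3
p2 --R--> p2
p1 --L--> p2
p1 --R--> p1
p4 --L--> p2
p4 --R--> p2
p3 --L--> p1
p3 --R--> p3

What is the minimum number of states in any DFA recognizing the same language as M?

3

Reachable states from the start: {p1,p2,p3}. Unreachable: {p4} — drop them.
Initial partition by acceptance: {p1,p2} | {p3}.
Split {p1,p2} by δ(·,L) → {p1} and {p2}.
No further refinement is possible. Final partition (3 blocks): {p1} | {p3} | {p2}.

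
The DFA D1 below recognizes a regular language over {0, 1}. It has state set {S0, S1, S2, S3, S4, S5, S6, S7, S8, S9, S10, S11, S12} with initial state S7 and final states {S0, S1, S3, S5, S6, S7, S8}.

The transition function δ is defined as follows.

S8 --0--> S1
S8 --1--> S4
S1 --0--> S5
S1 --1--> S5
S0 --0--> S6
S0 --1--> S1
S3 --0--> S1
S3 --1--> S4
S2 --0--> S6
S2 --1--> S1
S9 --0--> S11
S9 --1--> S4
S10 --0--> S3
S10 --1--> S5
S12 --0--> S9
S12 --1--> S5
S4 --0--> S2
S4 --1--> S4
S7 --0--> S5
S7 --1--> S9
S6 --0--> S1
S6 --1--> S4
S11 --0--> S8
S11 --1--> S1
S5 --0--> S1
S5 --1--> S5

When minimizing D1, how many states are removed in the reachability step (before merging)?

4

No path from S7 leads to S0, S3, S10, S12; the other 9 states are all reachable.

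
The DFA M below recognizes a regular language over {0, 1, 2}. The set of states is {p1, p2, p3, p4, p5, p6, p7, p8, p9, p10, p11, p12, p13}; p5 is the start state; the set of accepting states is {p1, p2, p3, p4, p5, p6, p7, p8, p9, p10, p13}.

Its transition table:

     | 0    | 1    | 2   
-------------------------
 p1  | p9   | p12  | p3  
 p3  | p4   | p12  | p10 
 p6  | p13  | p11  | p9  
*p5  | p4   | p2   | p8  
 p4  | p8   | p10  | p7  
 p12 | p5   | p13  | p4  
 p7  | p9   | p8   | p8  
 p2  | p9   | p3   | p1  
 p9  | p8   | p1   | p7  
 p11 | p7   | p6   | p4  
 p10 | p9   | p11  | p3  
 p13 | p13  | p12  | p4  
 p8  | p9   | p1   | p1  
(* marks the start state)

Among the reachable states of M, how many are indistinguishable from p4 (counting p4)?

2

All states are reachable from the start state.
P0 = {p1,p2,p3,p4,p5,p6,p7,p8,p9,p10,p13} | {p11,p12}.
Refine {p1,p2,p3,p4,p5,p6,p7,p8,p9,p10,p13} on symbol 1: members go to different blocks, giving {p2,p4,p5,p7,p8,p9} and {p1,p3,p6,p10,p13}.
Split {p2,p4,p5,p7,p8,p9} by δ(·,1) → {p2,p4,p8,p9} and {p5,p7}.
Refine {p2,p4,p8,p9} on symbol 2: members go to different blocks, giving {p2,p8} and {p4,p9}.
On input 0, block {p1,p3,p6,p10,p13} splits into {p1,p3,p10} and {p6,p13}.
Stable partition: {p2,p8} | {p11,p12} | {p1,p3,p10} | {p5,p7} | {p4,p9} | {p6,p13} — 6 equivalence classes.
State p4 belongs to the block {p4,p9}, which has 2 states.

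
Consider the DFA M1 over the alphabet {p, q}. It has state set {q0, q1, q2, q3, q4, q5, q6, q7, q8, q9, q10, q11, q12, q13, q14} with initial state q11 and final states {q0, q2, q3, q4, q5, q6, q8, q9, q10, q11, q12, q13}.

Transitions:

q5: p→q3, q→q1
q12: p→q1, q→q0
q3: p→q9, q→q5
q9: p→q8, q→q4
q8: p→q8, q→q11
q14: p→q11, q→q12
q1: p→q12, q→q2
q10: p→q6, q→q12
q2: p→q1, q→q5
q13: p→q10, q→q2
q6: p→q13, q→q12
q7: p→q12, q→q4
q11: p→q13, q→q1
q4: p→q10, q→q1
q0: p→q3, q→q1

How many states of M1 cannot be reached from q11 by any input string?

BFS from q11 reaches {q0, q1, q2, q3, q4, q5, q6, q8, q9, q10, q11, q12, q13}; the 2 state(s) q7, q14 are never visited.

2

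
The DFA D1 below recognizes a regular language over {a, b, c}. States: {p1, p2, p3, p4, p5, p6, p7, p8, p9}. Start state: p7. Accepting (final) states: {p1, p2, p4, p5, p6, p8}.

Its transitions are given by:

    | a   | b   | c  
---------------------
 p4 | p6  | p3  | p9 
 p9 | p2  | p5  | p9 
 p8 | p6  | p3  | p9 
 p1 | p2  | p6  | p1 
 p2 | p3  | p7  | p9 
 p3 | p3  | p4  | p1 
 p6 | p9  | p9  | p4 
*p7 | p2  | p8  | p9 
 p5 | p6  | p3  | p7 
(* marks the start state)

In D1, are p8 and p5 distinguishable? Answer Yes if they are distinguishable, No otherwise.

Every state is reachable, so we keep all 9.
P0 = {p1,p2,p4,p5,p6,p8} | {p3,p7,p9}.
Split {p1,p2,p4,p5,p6,p8} by δ(·,a) → {p1,p4,p5,p8} and {p2,p6}.
Refine {p1,p4,p5,p8} on symbol b: members go to different blocks, giving {p4,p5,p8} and {p1}.
Refine {p3,p7,p9} on symbol a: members go to different blocks, giving {p7,p9} and {p3}.
On input a, block {p2,p6} splits into {p2} and {p6}.
No further refinement is possible. Final partition (6 blocks): {p4,p5,p8} | {p7,p9} | {p2} | {p1} | {p3} | {p6}.
p8 and p5 lie in the same block of the stable partition, so they are equivalent — no string distinguishes them.

No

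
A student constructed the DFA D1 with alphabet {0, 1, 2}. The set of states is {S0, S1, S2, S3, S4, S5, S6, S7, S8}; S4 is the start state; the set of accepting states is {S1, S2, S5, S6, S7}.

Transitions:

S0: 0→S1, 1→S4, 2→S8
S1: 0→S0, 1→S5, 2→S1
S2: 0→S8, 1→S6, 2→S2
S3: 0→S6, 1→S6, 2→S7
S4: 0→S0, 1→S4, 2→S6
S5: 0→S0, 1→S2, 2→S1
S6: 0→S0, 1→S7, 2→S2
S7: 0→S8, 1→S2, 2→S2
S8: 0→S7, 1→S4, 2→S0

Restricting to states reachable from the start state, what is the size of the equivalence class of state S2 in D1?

5

States {S3} cannot be reached from the start state, so discard them.
Start with accepting vs non-accepting: {S1,S2,S5,S6,S7} | {S0,S4,S8}.
Refine {S0,S4,S8} on symbol 0: members go to different blocks, giving {S0,S8} and {S4}.
The partition is now stable with 3 blocks: {S1,S2,S5,S6,S7} | {S0,S8} | {S4}.
The equivalence class containing S2 is {S1,S2,S5,S6,S7}, of size 5.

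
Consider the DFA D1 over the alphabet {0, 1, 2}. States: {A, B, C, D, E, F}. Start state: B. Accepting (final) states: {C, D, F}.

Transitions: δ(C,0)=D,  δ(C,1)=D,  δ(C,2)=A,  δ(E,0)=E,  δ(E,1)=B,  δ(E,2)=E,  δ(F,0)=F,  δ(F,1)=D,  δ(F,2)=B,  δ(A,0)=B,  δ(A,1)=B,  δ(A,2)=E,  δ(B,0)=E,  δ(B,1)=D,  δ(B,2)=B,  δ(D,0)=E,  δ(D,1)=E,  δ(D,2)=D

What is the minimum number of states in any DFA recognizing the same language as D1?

3

States {A,C,F} cannot be reached from the start state, so discard them.
P0 = {D} | {B,E}.
Refine {B,E} on symbol 1: members go to different blocks, giving {B} and {E}.
The partition is now stable with 3 blocks: {D} | {B} | {E}.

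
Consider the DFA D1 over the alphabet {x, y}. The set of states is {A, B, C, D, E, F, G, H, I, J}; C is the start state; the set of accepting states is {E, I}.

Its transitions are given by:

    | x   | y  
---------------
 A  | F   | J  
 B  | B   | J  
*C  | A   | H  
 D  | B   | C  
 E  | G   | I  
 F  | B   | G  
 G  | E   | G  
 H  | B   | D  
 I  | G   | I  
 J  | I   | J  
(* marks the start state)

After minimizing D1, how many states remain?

P0 = {E,I} | {A,B,C,D,F,G,H,J}.
Refine {A,B,C,D,F,G,H,J} on symbol x: members go to different blocks, giving {A,B,C,D,F,H} and {G,J}.
On input y, block {A,B,C,D,F,H} splits into {A,B,F} and {C,D,H}.
No further refinement is possible. Final partition (4 blocks): {E,I} | {A,B,F} | {G,J} | {C,D,H}.

4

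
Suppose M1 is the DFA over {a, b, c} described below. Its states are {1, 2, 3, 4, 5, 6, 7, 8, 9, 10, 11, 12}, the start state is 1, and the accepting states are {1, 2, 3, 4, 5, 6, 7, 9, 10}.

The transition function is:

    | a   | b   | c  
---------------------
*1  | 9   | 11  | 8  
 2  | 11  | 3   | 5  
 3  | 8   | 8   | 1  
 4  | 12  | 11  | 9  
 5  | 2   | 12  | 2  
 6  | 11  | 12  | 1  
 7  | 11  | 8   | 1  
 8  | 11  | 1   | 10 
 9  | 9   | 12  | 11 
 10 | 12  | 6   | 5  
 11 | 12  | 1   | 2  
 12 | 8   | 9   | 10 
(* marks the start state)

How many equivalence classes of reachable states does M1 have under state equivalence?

5

Reachable states from the start: {1,2,3,5,6,8,9,10,11,12}. Unreachable: {4,7} — drop them.
Start with accepting vs non-accepting: {1,2,3,5,6,9,10} | {8,11,12}.
Refine {1,2,3,5,6,9,10} on symbol a: members go to different blocks, giving {2,3,6,10} and {1,5,9}.
Split {2,3,6,10} by δ(·,b) → {2,10} and {3,6}.
Split {1,5,9} by δ(·,a) → {1,9} and {5}.
No further refinement is possible. Final partition (5 blocks): {2,10} | {8,11,12} | {1,9} | {3,6} | {5}.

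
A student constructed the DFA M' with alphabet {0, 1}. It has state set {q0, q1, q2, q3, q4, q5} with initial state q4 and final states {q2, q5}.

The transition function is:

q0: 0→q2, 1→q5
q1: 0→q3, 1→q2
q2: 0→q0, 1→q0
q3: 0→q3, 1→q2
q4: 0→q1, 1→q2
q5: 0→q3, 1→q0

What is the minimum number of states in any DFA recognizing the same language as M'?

P0 = {q2,q5} | {q0,q1,q3,q4}.
Refine {q0,q1,q3,q4} on symbol 0: members go to different blocks, giving {q1,q3,q4} and {q0}.
Split {q2,q5} by δ(·,0) → {q2} and {q5}.
Stable partition: {q2} | {q1,q3,q4} | {q0} | {q5} — 4 equivalence classes.

4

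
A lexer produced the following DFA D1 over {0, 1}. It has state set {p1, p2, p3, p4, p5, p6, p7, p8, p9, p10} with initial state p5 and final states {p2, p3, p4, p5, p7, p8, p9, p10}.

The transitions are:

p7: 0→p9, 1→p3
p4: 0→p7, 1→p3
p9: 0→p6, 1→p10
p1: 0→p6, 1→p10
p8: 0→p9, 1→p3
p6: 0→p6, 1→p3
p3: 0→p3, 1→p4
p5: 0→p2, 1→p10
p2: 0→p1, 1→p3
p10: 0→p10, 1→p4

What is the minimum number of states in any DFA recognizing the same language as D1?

5

States {p8} cannot be reached from the start state, so discard them.
Initial partition by acceptance: {p2,p3,p4,p5,p7,p9,p10} | {p1,p6}.
On input 0, block {p2,p3,p4,p5,p7,p9,p10} splits into {p3,p4,p5,p7,p10} and {p2,p9}.
On input 0, block {p3,p4,p5,p7,p10} splits into {p3,p4,p10} and {p5,p7}.
Refine {p3,p4,p10} on symbol 0: members go to different blocks, giving {p3,p10} and {p4}.
Stable partition: {p3,p10} | {p1,p6} | {p2,p9} | {p5,p7} | {p4} — 5 equivalence classes.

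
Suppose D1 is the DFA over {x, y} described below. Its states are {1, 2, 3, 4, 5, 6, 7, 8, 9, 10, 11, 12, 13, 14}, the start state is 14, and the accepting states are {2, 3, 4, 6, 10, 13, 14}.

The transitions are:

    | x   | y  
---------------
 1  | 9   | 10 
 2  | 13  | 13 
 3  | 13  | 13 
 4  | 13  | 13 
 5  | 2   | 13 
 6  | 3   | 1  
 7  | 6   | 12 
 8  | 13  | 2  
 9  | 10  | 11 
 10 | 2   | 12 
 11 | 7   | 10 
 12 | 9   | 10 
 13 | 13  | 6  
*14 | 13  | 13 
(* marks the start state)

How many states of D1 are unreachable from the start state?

BFS from 14 reaches {1, 2, 3, 6, 7, 9, 10, 11, 12, 13, 14}; the 3 state(s) 4, 5, 8 are never visited.

3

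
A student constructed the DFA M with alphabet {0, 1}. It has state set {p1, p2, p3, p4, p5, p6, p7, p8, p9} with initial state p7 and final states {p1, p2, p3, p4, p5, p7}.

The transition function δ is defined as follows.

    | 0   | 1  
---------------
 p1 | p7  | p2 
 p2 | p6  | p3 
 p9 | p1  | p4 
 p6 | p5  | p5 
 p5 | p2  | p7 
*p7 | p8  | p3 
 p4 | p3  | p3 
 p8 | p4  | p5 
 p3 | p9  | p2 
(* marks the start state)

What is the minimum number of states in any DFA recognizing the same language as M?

3

Every state is reachable, so we keep all 9.
P0 = {p1,p2,p3,p4,p5,p7} | {p6,p8,p9}.
Split {p1,p2,p3,p4,p5,p7} by δ(·,0) → {p1,p4,p5} and {p2,p3,p7}.
Stable partition: {p1,p4,p5} | {p6,p8,p9} | {p2,p3,p7} — 3 equivalence classes.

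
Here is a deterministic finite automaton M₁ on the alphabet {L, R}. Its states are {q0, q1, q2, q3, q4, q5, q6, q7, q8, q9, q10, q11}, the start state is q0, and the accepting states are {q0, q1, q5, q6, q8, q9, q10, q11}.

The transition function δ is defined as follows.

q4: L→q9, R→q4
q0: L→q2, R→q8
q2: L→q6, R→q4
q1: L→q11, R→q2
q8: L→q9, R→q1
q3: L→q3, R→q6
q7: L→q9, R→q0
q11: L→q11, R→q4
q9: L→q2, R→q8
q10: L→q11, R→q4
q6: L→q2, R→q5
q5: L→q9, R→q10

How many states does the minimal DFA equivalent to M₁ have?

Reachable states from the start: {q0,q1,q2,q4,q5,q6,q8,q9,q10,q11}. Unreachable: {q3,q7} — drop them.
Initial partition by acceptance: {q0,q1,q5,q6,q8,q9,q10,q11} | {q2,q4}.
Refine {q0,q1,q5,q6,q8,q9,q10,q11} on symbol L: members go to different blocks, giving {q1,q5,q8,q10,q11} and {q0,q6,q9}.
On input L, block {q1,q5,q8,q10,q11} splits into {q1,q10,q11} and {q5,q8}.
Stable partition: {q1,q10,q11} | {q2,q4} | {q0,q6,q9} | {q5,q8} — 4 equivalence classes.

4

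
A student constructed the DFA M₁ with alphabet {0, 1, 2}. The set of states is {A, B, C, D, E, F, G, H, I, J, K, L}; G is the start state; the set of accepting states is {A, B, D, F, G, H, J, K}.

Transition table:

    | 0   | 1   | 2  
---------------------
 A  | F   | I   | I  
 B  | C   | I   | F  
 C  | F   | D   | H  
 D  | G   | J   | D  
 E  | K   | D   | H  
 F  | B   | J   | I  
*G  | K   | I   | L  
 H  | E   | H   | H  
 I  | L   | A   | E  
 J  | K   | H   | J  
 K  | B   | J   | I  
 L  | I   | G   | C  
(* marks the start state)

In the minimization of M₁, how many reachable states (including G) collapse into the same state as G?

P0 = {A,B,D,F,G,H,J,K} | {C,E,I,L}.
On input 0, block {A,B,D,F,G,H,J,K} splits into {A,D,F,G,J,K} and {B,H}.
Split {A,D,F,G,J,K} by δ(·,0) → {A,D,G,J} and {F,K}.
Refine {A,D,G,J} on symbol 0: members go to different blocks, giving {A,G,J} and {D}.
On input 1, block {A,G,J} splits into {A,G} and {J}.
Split {C,E,I,L} by δ(·,0) → {C,E} and {I,L}.
Refine {B,H} on symbol 1: members go to different blocks, giving {B} and {H}.
The partition is now stable with 8 blocks: {A,G} | {C,E} | {B} | {F,K} | {D} | {J} | {I,L} | {H}.
State G belongs to the block {A,G}, which has 2 states.

2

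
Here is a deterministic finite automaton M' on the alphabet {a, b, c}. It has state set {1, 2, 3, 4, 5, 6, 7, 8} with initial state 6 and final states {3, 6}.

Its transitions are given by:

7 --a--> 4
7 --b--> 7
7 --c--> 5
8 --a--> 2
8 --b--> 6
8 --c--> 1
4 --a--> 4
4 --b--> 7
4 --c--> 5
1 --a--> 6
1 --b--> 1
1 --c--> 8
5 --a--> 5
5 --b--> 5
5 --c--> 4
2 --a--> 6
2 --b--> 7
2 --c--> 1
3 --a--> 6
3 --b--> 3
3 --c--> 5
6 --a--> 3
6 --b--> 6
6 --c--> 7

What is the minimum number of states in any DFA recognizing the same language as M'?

2

States {1,2,8} cannot be reached from the start state, so discard them.
Initial partition by acceptance: {3,6} | {4,5,7}.
No further refinement is possible. Final partition (2 blocks): {3,6} | {4,5,7}.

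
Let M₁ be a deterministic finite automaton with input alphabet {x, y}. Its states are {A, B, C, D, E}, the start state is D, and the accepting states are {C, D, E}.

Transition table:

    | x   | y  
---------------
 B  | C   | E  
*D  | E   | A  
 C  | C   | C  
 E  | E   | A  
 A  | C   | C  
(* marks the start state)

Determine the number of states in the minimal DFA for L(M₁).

First remove the unreachable states {B}; 4 states remain.
Initial partition by acceptance: {C,D,E} | {A}.
On input y, block {C,D,E} splits into {D,E} and {C}.
No further refinement is possible. Final partition (3 blocks): {D,E} | {A} | {C}.

3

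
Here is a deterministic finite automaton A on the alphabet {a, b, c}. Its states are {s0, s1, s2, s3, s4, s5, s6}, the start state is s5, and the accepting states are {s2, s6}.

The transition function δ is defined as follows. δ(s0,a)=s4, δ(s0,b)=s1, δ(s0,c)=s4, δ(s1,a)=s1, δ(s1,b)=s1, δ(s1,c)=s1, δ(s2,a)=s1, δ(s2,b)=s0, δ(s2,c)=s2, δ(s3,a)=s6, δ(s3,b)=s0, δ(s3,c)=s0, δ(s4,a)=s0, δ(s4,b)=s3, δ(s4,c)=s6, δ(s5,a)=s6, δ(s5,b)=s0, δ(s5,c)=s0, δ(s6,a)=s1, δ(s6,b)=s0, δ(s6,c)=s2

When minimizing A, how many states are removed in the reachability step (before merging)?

0

A breadth-first search from the start state visits every state.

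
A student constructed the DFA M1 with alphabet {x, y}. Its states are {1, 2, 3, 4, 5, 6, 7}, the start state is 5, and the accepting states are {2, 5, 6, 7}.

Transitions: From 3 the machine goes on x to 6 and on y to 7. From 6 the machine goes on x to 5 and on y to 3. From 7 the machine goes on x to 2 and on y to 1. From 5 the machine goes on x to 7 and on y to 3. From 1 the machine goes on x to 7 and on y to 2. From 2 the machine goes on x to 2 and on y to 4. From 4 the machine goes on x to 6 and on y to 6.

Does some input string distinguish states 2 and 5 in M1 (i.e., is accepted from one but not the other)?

P0 = {2,5,6,7} | {1,3,4}.
Stable partition: {2,5,6,7} | {1,3,4} — 2 equivalence classes.
2 and 5 lie in the same block of the stable partition, so they are equivalent — no string distinguishes them.

No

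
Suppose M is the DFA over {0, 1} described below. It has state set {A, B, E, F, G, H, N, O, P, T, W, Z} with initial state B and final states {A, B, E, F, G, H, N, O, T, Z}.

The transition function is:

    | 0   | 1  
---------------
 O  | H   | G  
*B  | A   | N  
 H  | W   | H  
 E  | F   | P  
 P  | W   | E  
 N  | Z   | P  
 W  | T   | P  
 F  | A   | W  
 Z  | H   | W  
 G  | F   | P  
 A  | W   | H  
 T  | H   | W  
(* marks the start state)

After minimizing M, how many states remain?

States {G,O} cannot be reached from the start state, so discard them.
P0 = {A,B,E,F,H,N,T,Z} | {P,W}.
Refine {A,B,E,F,H,N,T,Z} on symbol 0: members go to different blocks, giving {B,E,F,N,T,Z} and {A,H}.
Refine {B,E,F,N,T,Z} on symbol 0: members go to different blocks, giving {B,F,T,Z} and {E,N}.
Refine {B,F,T,Z} on symbol 1: members go to different blocks, giving {F,T,Z} and {B}.
Refine {P,W} on symbol 0: members go to different blocks, giving {W} and {P}.
The partition is now stable with 6 blocks: {F,T,Z} | {W} | {A,H} | {E,N} | {B} | {P}.

6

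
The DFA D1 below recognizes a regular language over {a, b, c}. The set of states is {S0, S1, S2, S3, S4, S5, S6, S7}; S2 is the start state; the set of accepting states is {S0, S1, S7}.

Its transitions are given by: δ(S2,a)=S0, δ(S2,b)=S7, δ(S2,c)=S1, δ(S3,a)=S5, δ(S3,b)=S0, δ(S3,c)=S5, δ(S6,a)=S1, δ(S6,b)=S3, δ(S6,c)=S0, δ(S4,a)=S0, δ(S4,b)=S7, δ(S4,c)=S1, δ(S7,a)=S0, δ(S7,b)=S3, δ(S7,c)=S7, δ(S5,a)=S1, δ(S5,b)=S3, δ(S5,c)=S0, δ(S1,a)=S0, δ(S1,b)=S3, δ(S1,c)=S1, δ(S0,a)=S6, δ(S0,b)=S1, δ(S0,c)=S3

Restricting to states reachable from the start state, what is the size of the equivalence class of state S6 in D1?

2

States {S4} cannot be reached from the start state, so discard them.
Start with accepting vs non-accepting: {S0,S1,S7} | {S2,S3,S5,S6}.
On input a, block {S0,S1,S7} splits into {S1,S7} and {S0}.
On input a, block {S2,S3,S5,S6} splits into {S5,S6} and {S2} and {S3}.
Stable partition: {S1,S7} | {S5,S6} | {S0} | {S2} | {S3} — 5 equivalence classes.
The equivalence class containing S6 is {S5,S6}, of size 2.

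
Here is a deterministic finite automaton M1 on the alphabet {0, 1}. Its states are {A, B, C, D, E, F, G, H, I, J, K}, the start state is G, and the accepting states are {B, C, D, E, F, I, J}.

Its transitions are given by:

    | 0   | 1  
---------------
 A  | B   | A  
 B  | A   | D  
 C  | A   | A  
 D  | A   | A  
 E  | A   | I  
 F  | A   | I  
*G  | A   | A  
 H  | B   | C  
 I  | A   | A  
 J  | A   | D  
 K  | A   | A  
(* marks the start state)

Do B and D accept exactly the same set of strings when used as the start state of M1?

No

First remove the unreachable states {C,E,F,H,I,J,K}; 4 states remain.
Start with accepting vs non-accepting: {B,D} | {A,G}.
Split {B,D} by δ(·,1) → {B} and {D}.
On input 0, block {A,G} splits into {A} and {G}.
No further refinement is possible. Final partition (4 blocks): {B} | {A} | {D} | {G}.
B and D end up in different blocks, so they are distinguishable. For instance, the string '1' is accepted from only B.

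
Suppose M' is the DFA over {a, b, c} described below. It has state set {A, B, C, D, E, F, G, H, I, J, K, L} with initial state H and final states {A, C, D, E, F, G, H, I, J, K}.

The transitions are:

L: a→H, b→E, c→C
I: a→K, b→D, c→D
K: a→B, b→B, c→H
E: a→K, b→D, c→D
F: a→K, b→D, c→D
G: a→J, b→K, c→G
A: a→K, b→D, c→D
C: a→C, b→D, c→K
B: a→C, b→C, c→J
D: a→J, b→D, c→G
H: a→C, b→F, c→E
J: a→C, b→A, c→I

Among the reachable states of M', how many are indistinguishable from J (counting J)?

States {L} cannot be reached from the start state, so discard them.
Start with accepting vs non-accepting: {A,C,D,E,F,G,H,I,J,K} | {B}.
Refine {A,C,D,E,F,G,H,I,J,K} on symbol a: members go to different blocks, giving {A,C,D,E,F,G,H,I,J} and {K}.
Split {A,C,D,E,F,G,H,I,J} by δ(·,a) → {C,D,G,H,J} and {A,E,F,I}.
Split {C,D,G,H,J} by δ(·,b) → {C,D} and {H,J} and {G}.
Refine {C,D} on symbol a: members go to different blocks, giving {C} and {D}.
No further refinement is possible. Final partition (7 blocks): {C} | {B} | {K} | {A,E,F,I} | {H,J} | {G} | {D}.
State J belongs to the block {H,J}, which has 2 states.

2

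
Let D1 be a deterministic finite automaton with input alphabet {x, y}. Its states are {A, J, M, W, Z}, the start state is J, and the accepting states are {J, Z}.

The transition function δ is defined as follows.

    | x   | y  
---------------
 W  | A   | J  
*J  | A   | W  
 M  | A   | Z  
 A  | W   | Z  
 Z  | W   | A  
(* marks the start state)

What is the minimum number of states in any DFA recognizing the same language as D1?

2

Reachable states from the start: {A,J,W,Z}. Unreachable: {M} — drop them.
Initial partition by acceptance: {J,Z} | {A,W}.
The partition is now stable with 2 blocks: {J,Z} | {A,W}.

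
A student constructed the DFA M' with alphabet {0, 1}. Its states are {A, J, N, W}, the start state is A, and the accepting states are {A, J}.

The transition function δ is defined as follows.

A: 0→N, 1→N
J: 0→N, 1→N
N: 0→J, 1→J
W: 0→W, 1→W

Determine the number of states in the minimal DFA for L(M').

Reachable states from the start: {A,J,N}. Unreachable: {W} — drop them.
Initial partition by acceptance: {A,J} | {N}.
Stable partition: {A,J} | {N} — 2 equivalence classes.

2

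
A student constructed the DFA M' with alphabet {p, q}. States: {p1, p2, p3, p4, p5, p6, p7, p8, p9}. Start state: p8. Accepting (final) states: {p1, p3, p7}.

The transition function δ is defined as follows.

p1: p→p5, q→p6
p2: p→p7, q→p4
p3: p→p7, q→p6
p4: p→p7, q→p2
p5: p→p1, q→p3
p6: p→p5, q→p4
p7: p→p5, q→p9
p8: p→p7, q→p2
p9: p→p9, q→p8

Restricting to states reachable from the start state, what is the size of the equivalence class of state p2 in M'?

Every state is reachable, so we keep all 9.
Start with accepting vs non-accepting: {p1,p3,p7} | {p2,p4,p5,p6,p8,p9}.
Split {p1,p3,p7} by δ(·,p) → {p1,p7} and {p3}.
Refine {p2,p4,p5,p6,p8,p9} on symbol p: members go to different blocks, giving {p2,p4,p5,p8} and {p6,p9}.
Split {p2,p4,p5,p8} by δ(·,q) → {p2,p4,p8} and {p5}.
Split {p6,p9} by δ(·,p) → {p6} and {p9}.
Refine {p1,p7} on symbol q: members go to different blocks, giving {p1} and {p7}.
Stable partition: {p1} | {p2,p4,p8} | {p3} | {p6} | {p5} | {p9} | {p7} — 7 equivalence classes.
The equivalence class containing p2 is {p2,p4,p8}, of size 3.

3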